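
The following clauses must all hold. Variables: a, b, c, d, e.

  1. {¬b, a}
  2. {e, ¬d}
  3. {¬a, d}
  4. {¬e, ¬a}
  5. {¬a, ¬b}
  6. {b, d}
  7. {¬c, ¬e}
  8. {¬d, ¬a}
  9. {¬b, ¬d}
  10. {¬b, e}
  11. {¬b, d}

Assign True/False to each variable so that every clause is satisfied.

c occurs only negated in the remaining clauses — set c = False.
Branch on a: take a = False.
  then b is forced to False.
  then d is forced to True.
  then e is forced to True.
Every clause has at least one true literal under this assignment.

a=False  b=False  c=False  d=True  e=True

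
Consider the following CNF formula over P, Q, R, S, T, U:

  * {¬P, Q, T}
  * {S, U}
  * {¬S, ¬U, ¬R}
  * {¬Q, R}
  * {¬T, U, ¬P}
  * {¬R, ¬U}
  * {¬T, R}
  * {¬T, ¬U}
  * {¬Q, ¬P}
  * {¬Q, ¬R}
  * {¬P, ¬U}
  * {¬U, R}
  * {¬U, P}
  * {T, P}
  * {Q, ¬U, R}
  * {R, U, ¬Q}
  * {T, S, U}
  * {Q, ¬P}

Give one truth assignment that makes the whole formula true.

P=F, Q=F, R=T, S=T, T=T, U=F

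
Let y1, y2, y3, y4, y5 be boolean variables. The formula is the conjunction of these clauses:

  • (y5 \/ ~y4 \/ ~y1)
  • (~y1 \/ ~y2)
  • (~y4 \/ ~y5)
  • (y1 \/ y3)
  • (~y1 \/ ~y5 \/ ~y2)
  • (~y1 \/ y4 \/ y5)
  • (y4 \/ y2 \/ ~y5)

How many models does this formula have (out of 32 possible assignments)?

5

Satisfying assignments:
  y1=0 y2=0 y3=1 y4=0 y5=0
  y1=0 y2=0 y3=1 y4=1 y5=0
  y1=0 y2=1 y3=1 y4=0 y5=0
  y1=0 y2=1 y3=1 y4=0 y5=1
  y1=0 y2=1 y3=1 y4=1 y5=0
That's 5 in total.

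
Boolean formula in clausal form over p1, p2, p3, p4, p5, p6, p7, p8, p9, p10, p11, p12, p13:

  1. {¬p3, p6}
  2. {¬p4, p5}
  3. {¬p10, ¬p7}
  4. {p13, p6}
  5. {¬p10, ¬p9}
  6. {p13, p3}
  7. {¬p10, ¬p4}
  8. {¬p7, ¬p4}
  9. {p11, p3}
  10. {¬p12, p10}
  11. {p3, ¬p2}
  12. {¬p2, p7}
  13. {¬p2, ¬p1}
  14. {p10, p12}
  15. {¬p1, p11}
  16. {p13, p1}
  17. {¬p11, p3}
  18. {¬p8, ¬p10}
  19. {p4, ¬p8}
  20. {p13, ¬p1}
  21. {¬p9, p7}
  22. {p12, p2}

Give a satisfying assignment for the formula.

p1 = False  p2 = False  p3 = True  p4 = False  p5 = False  p6 = True  p7 = False  p8 = False  p9 = False  p10 = True  p11 = True  p12 = True  p13 = True

Check each clause:
  1. {¬p3, p6} — p6 is true.
  2. {p5, ¬p4} — ¬p4 is true.
  3. {¬p10, ¬p7} — ¬p7 is true.
  4. {p13, p6} — p13 is true.
  5. {¬p9, ¬p10} — ¬p9 is true.
  6. {p13, p3} — p3 is true.
  7. {¬p10, ¬p4} — ¬p4 is true.
  8. {¬p4, ¬p7} — ¬p7 is true.
  9. {p3, p11} — p11 is true.
  10. {¬p12, p10} — p10 is true.
  11. {p3, ¬p2} — p3 is true.
  12. {p7, ¬p2} — ¬p2 is true.
  13. {¬p1, ¬p2} — ¬p2 is true.
  14. {p10, p12} — p10 is true.
  15. {¬p1, p11} — p11 is true.
  16. {p1, p13} — p13 is true.
  17. {p3, ¬p11} — p3 is true.
  18. {¬p10, ¬p8} — ¬p8 is true.
  19. {¬p8, p4} — ¬p8 is true.
  20. {p13, ¬p1} — p13 is true.
  21. {p7, ¬p9} — ¬p9 is true.
  22. {p12, p2} — p12 is true.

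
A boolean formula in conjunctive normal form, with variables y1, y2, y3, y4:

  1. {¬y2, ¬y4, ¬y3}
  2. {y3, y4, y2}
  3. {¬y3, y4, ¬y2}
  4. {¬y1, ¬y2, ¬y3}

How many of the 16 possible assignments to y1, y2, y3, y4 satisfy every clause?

10

Case analysis on y2 and y3:
  y2=T, y3=T: a clause becomes empty — 0.
  y2=T, y3=F: remaining (y1,y4) ∈ {(F,F); (F,T); (T,F); (T,T)} — 4.
  y2=F, y3=T: remaining (y1,y4) ∈ {(F,F); (F,T); (T,F); (T,T)} — 4.
  y2=F, y3=F: remaining (y1,y4) ∈ {(F,T); (T,T)} — 2.
Total: 0 + 4 + 4 + 2 = 10.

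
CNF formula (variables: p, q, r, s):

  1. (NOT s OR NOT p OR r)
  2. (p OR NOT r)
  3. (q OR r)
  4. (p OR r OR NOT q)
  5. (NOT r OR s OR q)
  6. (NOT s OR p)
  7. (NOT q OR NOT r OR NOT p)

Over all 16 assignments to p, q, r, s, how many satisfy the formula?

2

Satisfying assignments:
  p=1 q=0 r=1 s=1
  p=1 q=1 r=0 s=0
That's 2 in total.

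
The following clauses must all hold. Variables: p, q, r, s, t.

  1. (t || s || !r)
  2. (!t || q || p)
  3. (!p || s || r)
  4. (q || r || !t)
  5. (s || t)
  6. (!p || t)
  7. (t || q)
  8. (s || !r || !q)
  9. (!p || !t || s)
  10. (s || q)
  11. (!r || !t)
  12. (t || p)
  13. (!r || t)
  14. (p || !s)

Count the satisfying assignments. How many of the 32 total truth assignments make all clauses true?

The models are:
  p=F q=T r=F s=F t=T
  p=T q=T r=F s=T t=T
Count: 2.

2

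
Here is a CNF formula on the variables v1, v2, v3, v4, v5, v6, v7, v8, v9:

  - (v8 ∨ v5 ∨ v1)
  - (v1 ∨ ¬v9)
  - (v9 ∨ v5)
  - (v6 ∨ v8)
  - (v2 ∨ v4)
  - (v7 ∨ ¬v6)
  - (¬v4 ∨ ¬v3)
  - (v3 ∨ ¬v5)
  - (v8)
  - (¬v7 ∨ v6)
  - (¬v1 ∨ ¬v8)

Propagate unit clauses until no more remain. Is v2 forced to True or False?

(v8) stands alone — v8 = True.
In (¬v8 ∨ ¬v1), ¬v8 is now false; ¬v1 must hold, so v1 = False.
In (¬v9 ∨ v1), v1 is now false; ¬v9 must hold, so v9 = False.
(v5 ∨ v9) with v9 = False leaves only v5, so v5 = True.
From (v3 ∨ ¬v5) and v5 = True: v3 = True.
From (¬v3 ∨ ¬v4) and v3 = True: v4 = False.
From (v4 ∨ v2) and v4 = False: v2 = True.

True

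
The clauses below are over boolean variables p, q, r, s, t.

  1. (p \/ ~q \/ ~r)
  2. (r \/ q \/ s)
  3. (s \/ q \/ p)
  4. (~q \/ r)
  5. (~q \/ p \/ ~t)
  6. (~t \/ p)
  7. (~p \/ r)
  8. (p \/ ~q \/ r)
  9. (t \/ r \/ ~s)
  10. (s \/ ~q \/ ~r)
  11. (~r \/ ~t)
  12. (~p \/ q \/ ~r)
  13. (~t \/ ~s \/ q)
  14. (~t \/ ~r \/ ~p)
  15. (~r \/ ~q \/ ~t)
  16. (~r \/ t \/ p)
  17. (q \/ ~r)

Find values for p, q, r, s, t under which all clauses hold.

p=True, q=True, r=True, s=True, t=False

Branch on p: take p = True.
  then r is forced to True.
  then t is forced to False.
  then q is forced to True.
  then s is forced to True.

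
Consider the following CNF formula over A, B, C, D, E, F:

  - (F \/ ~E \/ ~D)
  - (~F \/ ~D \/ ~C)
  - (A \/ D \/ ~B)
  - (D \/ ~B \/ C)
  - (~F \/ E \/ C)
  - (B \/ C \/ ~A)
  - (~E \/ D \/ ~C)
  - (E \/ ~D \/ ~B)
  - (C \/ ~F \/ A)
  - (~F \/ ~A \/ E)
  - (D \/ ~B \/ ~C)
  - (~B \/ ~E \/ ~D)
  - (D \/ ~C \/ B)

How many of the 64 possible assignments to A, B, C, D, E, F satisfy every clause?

Satisfying assignments:
  A=F B=F C=F D=F E=F F=F
  A=F B=F C=F D=F E=T F=F
  A=F B=F C=F D=T E=F F=F
  A=F B=F C=T D=T E=F F=F
  A=T B=F C=T D=T E=F F=F
That's 5 in total.

5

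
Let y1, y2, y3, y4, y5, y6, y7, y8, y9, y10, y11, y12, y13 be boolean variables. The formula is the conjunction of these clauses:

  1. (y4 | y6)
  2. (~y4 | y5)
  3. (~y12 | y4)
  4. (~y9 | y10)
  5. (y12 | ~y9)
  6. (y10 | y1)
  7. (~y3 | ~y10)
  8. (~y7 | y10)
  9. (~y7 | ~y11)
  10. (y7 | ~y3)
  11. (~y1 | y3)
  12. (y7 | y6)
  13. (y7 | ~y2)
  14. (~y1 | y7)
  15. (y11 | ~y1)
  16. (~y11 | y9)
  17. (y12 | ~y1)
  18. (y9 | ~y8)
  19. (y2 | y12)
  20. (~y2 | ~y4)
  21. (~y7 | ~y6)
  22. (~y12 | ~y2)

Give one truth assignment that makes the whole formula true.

y1 = F, y2 = F, y3 = F, y4 = T, y5 = T, y6 = T, y7 = F, y8 = F, y9 = T, y10 = T, y11 = F, y12 = T, y13 = T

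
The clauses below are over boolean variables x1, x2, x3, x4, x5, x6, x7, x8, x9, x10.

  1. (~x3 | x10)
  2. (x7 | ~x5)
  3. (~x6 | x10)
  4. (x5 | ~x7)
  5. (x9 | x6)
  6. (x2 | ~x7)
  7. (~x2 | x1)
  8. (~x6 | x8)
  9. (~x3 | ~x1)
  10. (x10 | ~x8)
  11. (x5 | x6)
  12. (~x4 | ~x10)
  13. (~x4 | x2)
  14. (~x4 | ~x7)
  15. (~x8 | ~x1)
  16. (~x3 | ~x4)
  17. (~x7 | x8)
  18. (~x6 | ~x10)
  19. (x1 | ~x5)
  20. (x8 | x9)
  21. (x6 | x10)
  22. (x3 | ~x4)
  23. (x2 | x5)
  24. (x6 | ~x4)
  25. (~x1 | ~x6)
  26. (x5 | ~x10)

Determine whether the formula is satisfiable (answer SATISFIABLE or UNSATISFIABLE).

x6 = True:
  propagation gives x10=True; an empty clause results — contradiction.
x6 = False:
  propagation gives x9=True, x5=True, x7=True, x2=True; an empty clause results — contradiction.
Every branch closes, so no satisfying assignment exists.

UNSATISFIABLE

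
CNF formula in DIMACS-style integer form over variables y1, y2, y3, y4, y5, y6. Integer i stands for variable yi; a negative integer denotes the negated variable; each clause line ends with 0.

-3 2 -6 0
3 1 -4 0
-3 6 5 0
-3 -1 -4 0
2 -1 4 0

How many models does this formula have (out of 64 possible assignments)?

Split on y3, then y1.
  y3=1, y1=1: remaining (y2,y4,y5,y6) ∈ {(1,0,0,1); (1,0,1,0); (1,0,1,1)} — 3.
  y3=1, y1=0: y4 free; 4 ways for (y2,y5,y6) × 2^1 = 8.
  y3=0, y1=1: y5, y6 free; 3 ways for (y2,y4) × 2^2 = 12.
  y3=0, y1=0: forces y4=0; y2, y5, y6 free → 2^3 = 8.
Total: 3 + 8 + 12 + 8 = 31.

31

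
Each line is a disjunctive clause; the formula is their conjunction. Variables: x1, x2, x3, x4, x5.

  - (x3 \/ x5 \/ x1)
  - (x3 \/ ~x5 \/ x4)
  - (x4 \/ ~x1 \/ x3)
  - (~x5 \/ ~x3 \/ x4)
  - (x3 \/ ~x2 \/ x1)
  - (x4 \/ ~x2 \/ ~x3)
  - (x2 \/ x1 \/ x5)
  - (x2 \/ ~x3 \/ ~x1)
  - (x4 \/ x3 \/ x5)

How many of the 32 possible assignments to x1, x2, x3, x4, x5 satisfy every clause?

10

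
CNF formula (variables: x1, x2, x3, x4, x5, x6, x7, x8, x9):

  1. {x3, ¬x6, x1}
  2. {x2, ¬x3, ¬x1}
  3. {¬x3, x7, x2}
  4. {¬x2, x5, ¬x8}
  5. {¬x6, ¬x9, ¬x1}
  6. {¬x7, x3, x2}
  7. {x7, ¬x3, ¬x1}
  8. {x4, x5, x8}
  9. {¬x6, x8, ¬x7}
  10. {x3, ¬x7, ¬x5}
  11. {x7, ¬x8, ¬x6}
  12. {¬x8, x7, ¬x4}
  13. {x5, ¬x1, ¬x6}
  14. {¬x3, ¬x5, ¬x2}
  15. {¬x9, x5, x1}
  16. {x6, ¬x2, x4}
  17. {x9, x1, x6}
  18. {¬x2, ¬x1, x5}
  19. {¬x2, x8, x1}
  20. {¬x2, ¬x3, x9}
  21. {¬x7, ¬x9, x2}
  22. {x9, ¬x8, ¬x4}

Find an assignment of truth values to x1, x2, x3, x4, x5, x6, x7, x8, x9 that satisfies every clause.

Set x1 = True and propagate.
The remaining clauses are satisfied by x2 = False, x3 = False, x4 = False, x5 = False, x6 = False, x7 = False, x8 = True, x9 = False.

x1=True, x2=False, x3=False, x4=False, x5=False, x6=False, x7=False, x8=True, x9=False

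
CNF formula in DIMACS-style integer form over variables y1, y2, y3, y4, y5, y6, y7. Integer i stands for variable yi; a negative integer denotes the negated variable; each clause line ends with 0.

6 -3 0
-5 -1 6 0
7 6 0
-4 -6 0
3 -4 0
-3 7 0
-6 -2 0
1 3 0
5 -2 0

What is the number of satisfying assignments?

9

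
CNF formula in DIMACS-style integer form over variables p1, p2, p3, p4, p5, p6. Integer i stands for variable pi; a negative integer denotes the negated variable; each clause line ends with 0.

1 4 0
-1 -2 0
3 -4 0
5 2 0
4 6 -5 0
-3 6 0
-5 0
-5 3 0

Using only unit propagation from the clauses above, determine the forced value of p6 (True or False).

True

(!p5) is a unit clause: p5 = False.
(p2 || p5) with p5 = False leaves only p2, so p2 = True.
From (!p1 || !p2) and p2 = True: p1 = False.
From (p4 || p1) and p1 = False: p4 = True.
In (!p4 || p3), !p4 is now false; p3 must hold, so p3 = True.
(!p3 || p6): since p3 = True, the clause reduces to (p6). p6 = True.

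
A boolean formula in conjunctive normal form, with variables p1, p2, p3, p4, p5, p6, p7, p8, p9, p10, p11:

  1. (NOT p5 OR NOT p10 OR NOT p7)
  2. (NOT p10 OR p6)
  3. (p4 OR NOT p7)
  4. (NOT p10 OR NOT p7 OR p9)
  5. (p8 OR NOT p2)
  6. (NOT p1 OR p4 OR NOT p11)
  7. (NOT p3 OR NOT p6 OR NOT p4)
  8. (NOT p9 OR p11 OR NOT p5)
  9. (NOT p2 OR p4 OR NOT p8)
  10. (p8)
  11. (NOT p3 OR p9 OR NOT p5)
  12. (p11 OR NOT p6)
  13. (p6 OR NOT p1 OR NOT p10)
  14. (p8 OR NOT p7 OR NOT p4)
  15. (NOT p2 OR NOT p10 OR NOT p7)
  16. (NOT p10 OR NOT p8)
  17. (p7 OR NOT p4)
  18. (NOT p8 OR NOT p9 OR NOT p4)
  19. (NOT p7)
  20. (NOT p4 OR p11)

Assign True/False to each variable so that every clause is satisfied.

p1 = False, p2 = False, p3 = False, p4 = False, p5 = True, p6 = True, p7 = False, p8 = True, p9 = False, p10 = False, p11 = True

(p8) is a unit clause, so p8 = True.
The clause (NOT p10) is unit: p10 must be False.
The clause (NOT p7) is unit: p7 must be False.
The clause (NOT p4) is unit: p4 must be False.
Unit propagation: (NOT p2) forces p2 = False.
Pure literal: p1 appears only negated; assign p1 = False.
Pure literal: p3 appears only negated; assign p3 = False.
Set p5 = True and propagate.
The remaining clauses are satisfied by p6 = True, p9 = False, p11 = True.
Every clause has at least one true literal under this assignment.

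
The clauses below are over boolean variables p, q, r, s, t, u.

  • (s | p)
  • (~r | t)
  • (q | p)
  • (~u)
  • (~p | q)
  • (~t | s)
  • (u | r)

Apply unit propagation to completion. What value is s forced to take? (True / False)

True

(~u) is a unit clause: u = False.
(r | u) with u = False leaves only r, so r = True.
In (~r | t), ~r is now false; t must hold, so t = True.
From (s | ~t) and t = True: s = True.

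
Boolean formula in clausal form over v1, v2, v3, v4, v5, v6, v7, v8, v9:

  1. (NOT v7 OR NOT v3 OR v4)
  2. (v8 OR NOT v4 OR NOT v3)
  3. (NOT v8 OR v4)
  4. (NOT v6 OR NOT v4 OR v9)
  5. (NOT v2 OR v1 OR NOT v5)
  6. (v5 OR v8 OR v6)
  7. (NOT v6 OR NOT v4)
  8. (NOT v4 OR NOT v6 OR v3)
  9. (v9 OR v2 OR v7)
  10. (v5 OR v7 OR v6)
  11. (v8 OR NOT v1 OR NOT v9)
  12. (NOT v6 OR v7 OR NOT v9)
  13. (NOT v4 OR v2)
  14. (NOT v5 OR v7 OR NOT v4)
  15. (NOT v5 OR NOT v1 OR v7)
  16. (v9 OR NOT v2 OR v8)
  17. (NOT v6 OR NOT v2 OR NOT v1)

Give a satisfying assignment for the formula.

v1=True, v2=True, v3=False, v4=True, v5=True, v6=False, v7=True, v8=True, v9=True

Set v1 = True and propagate.
Branch on v2: take v2 = True.
  then v6 is forced to False.
Branch on v3: take v3 = False.
For the remaining variables, v4 = True, v5 = True, v7 = True, v8 = True, v9 = True works.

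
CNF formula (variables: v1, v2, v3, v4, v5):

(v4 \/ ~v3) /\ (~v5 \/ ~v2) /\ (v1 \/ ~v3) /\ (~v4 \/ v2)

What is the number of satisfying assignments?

9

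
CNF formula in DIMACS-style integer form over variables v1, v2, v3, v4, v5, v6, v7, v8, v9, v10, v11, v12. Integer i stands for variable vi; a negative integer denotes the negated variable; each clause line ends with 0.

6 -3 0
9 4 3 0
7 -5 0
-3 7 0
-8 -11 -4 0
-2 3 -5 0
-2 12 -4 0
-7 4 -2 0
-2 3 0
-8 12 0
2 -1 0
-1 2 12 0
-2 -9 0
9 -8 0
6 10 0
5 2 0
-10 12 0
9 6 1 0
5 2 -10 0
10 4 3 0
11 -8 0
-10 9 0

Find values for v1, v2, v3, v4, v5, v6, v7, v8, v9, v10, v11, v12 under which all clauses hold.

v1=0, v2=0, v3=0, v4=0, v5=1, v6=0, v7=1, v8=1, v9=1, v10=1, v11=1, v12=1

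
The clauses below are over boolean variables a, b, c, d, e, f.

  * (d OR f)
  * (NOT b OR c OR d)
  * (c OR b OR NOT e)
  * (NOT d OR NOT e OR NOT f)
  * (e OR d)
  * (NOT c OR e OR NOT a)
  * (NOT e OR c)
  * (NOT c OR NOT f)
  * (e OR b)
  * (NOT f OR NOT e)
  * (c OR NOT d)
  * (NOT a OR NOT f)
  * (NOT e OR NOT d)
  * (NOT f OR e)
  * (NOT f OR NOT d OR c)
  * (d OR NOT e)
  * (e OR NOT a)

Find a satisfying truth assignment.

a = False, b = True, c = True, d = True, e = False, f = False

a occurs only negated in the remaining clauses — set a = False.
Branch on b: take b = True.
Set c = True and propagate.
  then f is forced to False.
  then d is forced to True.
  then e is forced to False.
Check each clause:
  1. (d OR f) — d is true.
  2. (c OR NOT b OR d) — c is true.
  3. (c OR b OR NOT e) — c is true.
  4. (NOT d OR NOT e OR NOT f) — NOT f is true.
  5. (e OR d) — d is true.
  6. (e OR NOT a OR NOT c) — NOT a is true.
  7. (NOT e OR c) — c is true.
  8. (NOT f OR NOT c) — NOT f is true.
  9. (b OR e) — b is true.
  10. (NOT e OR NOT f) — NOT f is true.
  11. (NOT d OR c) — c is true.
  12. (NOT a OR NOT f) — NOT f is true.
  13. (NOT d OR NOT e) — NOT e is true.
  14. (e OR NOT f) — NOT f is true.
  15. (NOT f OR c OR NOT d) — NOT f is true.
  16. (NOT e OR d) — NOT e is true.
  17. (NOT a OR e) — NOT a is true.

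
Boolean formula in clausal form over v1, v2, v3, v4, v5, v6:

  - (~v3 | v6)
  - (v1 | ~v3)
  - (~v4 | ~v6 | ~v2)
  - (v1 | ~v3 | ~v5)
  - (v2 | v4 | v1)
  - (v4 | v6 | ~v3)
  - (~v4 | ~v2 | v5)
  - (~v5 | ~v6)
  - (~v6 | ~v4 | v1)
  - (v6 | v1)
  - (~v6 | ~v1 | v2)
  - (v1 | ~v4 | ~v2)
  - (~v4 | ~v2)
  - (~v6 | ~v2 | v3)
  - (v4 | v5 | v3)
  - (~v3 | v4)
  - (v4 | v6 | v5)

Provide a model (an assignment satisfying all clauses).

Branch on v1: take v1 = True.
Try v2 = False.
  then v6 is forced to False.
  then v3 is forced to False.
For the remaining variables, v4 = True, v5 = False works.
Every clause has at least one true literal under this assignment.

v1=True, v2=False, v3=False, v4=True, v5=False, v6=False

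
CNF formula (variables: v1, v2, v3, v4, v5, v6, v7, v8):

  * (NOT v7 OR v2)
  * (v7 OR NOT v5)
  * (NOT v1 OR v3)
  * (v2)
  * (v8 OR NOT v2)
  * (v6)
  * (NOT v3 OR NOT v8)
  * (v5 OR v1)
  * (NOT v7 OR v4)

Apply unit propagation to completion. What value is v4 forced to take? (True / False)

Unit clause (v2) sets v2 = True.
In (NOT v2 OR v8), NOT v2 is now false; v8 must hold, so v8 = True.
Unit clause (v6) sets v6 = True.
(NOT v3 OR NOT v8) with v8 = True leaves only NOT v3, so v3 = False.
In (NOT v1 OR v3), v3 is now false; NOT v1 must hold, so v1 = False.
From (v1 OR v5) and v1 = False: v5 = True.
From (NOT v5 OR v7) and v5 = True: v7 = True.
In (NOT v7 OR v4), NOT v7 is now false; v4 must hold, so v4 = True.

True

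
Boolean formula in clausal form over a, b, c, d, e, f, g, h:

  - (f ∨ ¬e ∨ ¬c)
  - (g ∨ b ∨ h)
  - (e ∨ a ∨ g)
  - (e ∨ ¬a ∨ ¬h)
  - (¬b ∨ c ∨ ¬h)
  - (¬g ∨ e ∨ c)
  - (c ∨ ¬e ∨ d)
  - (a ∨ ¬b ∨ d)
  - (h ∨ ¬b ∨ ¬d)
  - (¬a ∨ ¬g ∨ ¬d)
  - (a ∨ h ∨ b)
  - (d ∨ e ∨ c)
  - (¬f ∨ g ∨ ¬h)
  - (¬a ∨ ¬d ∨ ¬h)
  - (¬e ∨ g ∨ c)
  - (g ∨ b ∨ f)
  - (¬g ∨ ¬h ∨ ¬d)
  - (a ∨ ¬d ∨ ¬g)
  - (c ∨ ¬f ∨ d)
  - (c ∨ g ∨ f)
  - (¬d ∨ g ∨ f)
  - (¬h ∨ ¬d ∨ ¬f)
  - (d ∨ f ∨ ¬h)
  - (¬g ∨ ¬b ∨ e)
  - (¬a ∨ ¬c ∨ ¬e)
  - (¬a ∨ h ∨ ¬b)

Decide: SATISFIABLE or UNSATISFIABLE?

Set a = False and propagate.
For the remaining variables, b = False, c = True, d = False, e = False, f = True, g = True, h = True works.
So a = 0, b = 0, c = 1, d = 0, e = 0, f = 1, g = 1, h = 1 is a satisfying assignment.

SATISFIABLE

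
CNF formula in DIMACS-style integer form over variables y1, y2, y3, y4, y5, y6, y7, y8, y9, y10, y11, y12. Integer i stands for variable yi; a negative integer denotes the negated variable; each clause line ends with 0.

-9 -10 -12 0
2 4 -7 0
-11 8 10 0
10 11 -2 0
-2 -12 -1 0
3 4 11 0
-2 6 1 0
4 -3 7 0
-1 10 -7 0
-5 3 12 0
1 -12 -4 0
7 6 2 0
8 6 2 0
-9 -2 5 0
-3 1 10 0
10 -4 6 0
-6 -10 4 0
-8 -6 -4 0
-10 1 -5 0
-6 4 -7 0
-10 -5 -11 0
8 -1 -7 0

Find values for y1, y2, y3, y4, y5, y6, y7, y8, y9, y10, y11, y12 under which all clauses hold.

y1 = 1  y2 = 0  y3 = 0  y4 = 1  y5 = 0  y6 = 0  y7 = 1  y8 = 1  y9 = 1  y10 = 1  y11 = 0  y12 = 0

Check each clause:
  1. (~y10 | ~y12 | ~y9) — ~y12 is true.
  2. (y4 | y2 | ~y7) — y4 is true.
  3. (~y11 | y8 | y10) — y8 is true.
  4. (y10 | y11 | ~y2) — y10 is true.
  5. (~y2 | ~y12 | ~y1) — ~y12 is true.
  6. (y4 | y3 | y11) — y4 is true.
  7. (y1 | ~y2 | y6) — y1 is true.
  8. (y4 | y7 | ~y3) — y4 is true.
  9. (~y7 | y10 | ~y1) — y10 is true.
  10. (y12 | y3 | ~y5) — ~y5 is true.
  11. (y1 | ~y4 | ~y12) — y1 is true.
  12. (y6 | y7 | y2) — y7 is true.
  13. (y6 | y8 | y2) — y8 is true.
  14. (~y9 | y5 | ~y2) — ~y2 is true.
  15. (~y3 | y10 | y1) — y1 is true.
  16. (~y4 | y6 | y10) — y10 is true.
  17. (~y10 | y4 | ~y6) — ~y6 is true.
  18. (~y6 | ~y8 | ~y4) — ~y6 is true.
  19. (~y5 | ~y10 | y1) — y1 is true.
  20. (y4 | ~y6 | ~y7) — ~y6 is true.
  21. (~y11 | ~y10 | ~y5) — ~y5 is true.
  22. (~y7 | ~y1 | y8) — y8 is true.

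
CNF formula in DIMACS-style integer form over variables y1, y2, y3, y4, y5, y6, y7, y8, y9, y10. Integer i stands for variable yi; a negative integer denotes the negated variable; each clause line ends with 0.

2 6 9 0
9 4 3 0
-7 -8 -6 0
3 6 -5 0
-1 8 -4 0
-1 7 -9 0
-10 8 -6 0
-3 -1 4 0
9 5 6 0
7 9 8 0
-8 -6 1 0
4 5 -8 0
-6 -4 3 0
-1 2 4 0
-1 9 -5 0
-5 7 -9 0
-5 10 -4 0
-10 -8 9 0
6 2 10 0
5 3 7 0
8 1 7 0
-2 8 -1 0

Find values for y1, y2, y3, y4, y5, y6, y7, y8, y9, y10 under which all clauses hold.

y1=F, y2=F, y3=T, y4=T, y5=F, y6=T, y7=T, y8=F, y9=F, y10=F

Branch on y1: take y1 = False.
The remaining clauses are satisfied by y2 = False, y3 = True, y4 = True, y5 = False, y6 = True, y7 = True, y8 = False, y9 = False, y10 = False.
Every clause has at least one true literal under this assignment.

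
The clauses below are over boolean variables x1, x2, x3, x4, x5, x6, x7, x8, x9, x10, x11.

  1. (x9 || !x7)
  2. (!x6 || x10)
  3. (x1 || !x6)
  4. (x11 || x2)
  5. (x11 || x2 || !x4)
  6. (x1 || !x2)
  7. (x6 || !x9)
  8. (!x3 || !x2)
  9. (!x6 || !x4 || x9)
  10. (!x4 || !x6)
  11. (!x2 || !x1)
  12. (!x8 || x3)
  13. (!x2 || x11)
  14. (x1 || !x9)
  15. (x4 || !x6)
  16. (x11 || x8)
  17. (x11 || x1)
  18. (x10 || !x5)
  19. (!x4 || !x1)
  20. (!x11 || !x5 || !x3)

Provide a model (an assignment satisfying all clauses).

x1=T, x2=F, x3=F, x4=F, x5=F, x6=F, x7=F, x8=F, x9=F, x10=T, x11=T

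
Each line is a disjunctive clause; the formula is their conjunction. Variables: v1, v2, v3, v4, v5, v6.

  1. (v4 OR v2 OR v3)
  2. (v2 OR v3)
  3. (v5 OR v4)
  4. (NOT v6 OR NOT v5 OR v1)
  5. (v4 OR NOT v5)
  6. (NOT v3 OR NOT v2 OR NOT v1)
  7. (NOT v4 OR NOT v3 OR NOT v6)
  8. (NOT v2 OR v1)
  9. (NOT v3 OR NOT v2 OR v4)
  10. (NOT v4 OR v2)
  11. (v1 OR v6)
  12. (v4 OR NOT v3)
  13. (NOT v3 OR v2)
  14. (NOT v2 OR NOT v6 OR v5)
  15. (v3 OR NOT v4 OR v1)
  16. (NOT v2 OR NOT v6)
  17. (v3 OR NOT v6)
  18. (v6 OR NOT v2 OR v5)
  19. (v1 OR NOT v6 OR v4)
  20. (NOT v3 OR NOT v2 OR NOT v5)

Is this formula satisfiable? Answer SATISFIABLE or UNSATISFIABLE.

SATISFIABLE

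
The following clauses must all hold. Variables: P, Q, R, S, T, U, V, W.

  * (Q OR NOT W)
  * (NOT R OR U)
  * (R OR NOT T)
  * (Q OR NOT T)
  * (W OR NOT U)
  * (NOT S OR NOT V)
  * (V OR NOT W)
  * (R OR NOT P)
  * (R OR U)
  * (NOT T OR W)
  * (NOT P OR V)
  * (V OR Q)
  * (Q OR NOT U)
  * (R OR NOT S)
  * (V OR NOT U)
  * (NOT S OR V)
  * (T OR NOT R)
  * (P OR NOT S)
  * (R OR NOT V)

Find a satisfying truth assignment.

Pure literal: Q appears only positively; assign Q = True.
S occurs only negated in the remaining clauses — set S = False.
Branch on P: take P = False.
For the remaining variables, R = True, T = True, U = True, V = True, W = True works.

P = 0, Q = 1, R = 1, S = 0, T = 1, U = 1, V = 1, W = 1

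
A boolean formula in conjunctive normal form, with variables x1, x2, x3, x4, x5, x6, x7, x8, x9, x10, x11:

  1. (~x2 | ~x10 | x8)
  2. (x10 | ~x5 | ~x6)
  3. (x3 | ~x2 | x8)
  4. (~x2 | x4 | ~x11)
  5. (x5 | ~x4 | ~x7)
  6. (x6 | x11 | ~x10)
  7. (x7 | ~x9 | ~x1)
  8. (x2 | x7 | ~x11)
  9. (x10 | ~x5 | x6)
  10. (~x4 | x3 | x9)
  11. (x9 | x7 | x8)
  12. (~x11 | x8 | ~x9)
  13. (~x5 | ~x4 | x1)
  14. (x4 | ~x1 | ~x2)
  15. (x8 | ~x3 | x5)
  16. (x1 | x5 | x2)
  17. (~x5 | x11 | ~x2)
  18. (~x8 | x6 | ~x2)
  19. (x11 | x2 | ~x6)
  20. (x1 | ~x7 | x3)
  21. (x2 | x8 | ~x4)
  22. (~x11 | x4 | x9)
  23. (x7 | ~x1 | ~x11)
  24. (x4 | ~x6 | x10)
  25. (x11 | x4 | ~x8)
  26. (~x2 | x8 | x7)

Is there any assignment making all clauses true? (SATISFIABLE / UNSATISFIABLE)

SATISFIABLE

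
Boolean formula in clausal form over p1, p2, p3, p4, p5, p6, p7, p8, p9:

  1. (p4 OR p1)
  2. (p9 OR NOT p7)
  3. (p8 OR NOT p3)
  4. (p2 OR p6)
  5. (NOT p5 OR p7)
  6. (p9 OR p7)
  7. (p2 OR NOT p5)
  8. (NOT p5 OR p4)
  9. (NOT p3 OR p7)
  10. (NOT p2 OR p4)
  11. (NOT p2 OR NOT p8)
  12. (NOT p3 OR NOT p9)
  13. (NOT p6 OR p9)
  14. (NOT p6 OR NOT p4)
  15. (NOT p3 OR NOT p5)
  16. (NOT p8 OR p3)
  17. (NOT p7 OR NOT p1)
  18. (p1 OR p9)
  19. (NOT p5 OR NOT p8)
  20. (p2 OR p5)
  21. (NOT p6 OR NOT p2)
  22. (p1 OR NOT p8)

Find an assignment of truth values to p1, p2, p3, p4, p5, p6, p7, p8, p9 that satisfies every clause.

p1 = False, p2 = True, p3 = False, p4 = True, p5 = True, p6 = False, p7 = True, p8 = False, p9 = True

Check each clause:
  1. (p1 OR p4) — p4 is true.
  2. (p9 OR NOT p7) — p9 is true.
  3. (p8 OR NOT p3) — NOT p3 is true.
  4. (p6 OR p2) — p2 is true.
  5. (NOT p5 OR p7) — p7 is true.
  6. (p9 OR p7) — p9 is true.
  7. (NOT p5 OR p2) — p2 is true.
  8. (NOT p5 OR p4) — p4 is true.
  9. (p7 OR NOT p3) — NOT p3 is true.
  10. (p4 OR NOT p2) — p4 is true.
  11. (NOT p2 OR NOT p8) — NOT p8 is true.
  12. (NOT p9 OR NOT p3) — NOT p3 is true.
  13. (p9 OR NOT p6) — p9 is true.
  14. (NOT p4 OR NOT p6) — NOT p6 is true.
  15. (NOT p5 OR NOT p3) — NOT p3 is true.
  16. (NOT p8 OR p3) — NOT p8 is true.
  17. (NOT p1 OR NOT p7) — NOT p1 is true.
  18. (p9 OR p1) — p9 is true.
  19. (NOT p5 OR NOT p8) — NOT p8 is true.
  20. (p2 OR p5) — p2 is true.
  21. (NOT p6 OR NOT p2) — NOT p6 is true.
  22. (NOT p8 OR p1) — NOT p8 is true.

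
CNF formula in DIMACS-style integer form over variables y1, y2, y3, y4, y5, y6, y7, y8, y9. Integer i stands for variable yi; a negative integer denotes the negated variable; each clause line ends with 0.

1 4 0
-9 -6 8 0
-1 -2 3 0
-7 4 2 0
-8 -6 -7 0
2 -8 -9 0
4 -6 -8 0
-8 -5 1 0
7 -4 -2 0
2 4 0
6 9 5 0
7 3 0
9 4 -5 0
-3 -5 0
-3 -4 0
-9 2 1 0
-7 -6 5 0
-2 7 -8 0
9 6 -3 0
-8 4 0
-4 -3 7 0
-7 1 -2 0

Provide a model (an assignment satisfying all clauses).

y1 = T  y2 = F  y3 = F  y4 = T  y5 = T  y6 = F  y7 = T  y8 = F  y9 = F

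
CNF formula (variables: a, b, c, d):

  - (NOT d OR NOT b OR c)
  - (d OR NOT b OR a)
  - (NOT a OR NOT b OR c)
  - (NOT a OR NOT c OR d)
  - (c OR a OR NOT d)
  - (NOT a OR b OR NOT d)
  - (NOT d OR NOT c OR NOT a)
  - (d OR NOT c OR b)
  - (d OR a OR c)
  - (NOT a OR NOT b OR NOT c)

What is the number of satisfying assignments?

3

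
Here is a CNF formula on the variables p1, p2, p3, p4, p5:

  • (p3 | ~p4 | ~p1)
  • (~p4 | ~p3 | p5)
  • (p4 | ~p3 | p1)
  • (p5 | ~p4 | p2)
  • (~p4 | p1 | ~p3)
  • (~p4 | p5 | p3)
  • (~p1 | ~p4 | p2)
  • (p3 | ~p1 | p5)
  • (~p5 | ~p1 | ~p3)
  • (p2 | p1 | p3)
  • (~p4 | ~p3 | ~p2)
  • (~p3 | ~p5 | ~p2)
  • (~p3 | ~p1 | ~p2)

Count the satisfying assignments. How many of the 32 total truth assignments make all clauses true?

6

The models are:
  p1=0 p2=1 p3=0 p4=0 p5=0
  p1=0 p2=1 p3=0 p4=0 p5=1
  p1=0 p2=1 p3=0 p4=1 p5=1
  p1=1 p2=0 p3=0 p4=0 p5=1
  p1=1 p2=0 p3=1 p4=0 p5=0
  p1=1 p2=1 p3=0 p4=0 p5=1
That's 6 in total.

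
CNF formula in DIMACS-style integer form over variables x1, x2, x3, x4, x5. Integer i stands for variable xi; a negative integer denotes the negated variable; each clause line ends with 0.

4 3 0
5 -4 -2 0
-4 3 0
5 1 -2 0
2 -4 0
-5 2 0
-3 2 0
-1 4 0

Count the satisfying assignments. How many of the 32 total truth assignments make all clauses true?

The models are:
  x1=0 x2=1 x3=1 x4=0 x5=1
  x1=0 x2=1 x3=1 x4=1 x5=1
  x1=1 x2=1 x3=1 x4=1 x5=1
That's 3 in total.

3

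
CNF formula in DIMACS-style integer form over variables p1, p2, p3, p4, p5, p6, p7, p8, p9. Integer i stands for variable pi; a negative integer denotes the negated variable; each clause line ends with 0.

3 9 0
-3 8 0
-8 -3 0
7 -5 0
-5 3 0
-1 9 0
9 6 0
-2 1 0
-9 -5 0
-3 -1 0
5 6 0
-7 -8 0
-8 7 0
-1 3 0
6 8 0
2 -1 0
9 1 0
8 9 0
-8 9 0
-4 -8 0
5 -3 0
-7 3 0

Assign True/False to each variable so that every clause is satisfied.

p1 = False  p2 = False  p3 = False  p4 = True  p5 = False  p6 = True  p7 = False  p8 = False  p9 = True

Check each clause:
  1. (p3 ∨ p9) — p9 is true.
  2. (p8 ∨ ¬p3) — ¬p3 is true.
  3. (¬p3 ∨ ¬p8) — ¬p8 is true.
  4. (p7 ∨ ¬p5) — ¬p5 is true.
  5. (¬p5 ∨ p3) — ¬p5 is true.
  6. (¬p1 ∨ p9) — p9 is true.
  7. (p9 ∨ p6) — p9 is true.
  8. (¬p2 ∨ p1) — ¬p2 is true.
  9. (¬p9 ∨ ¬p5) — ¬p5 is true.
  10. (¬p1 ∨ ¬p3) — ¬p3 is true.
  11. (p5 ∨ p6) — p6 is true.
  12. (¬p8 ∨ ¬p7) — ¬p8 is true.
  13. (p7 ∨ ¬p8) — ¬p8 is true.
  14. (p3 ∨ ¬p1) — ¬p1 is true.
  15. (p6 ∨ p8) — p6 is true.
  16. (¬p1 ∨ p2) — ¬p1 is true.
  17. (p1 ∨ p9) — p9 is true.
  18. (p8 ∨ p9) — p9 is true.
  19. (¬p8 ∨ p9) — ¬p8 is true.
  20. (¬p4 ∨ ¬p8) — ¬p8 is true.
  21. (p5 ∨ ¬p3) — ¬p3 is true.
  22. (¬p7 ∨ p3) — ¬p7 is true.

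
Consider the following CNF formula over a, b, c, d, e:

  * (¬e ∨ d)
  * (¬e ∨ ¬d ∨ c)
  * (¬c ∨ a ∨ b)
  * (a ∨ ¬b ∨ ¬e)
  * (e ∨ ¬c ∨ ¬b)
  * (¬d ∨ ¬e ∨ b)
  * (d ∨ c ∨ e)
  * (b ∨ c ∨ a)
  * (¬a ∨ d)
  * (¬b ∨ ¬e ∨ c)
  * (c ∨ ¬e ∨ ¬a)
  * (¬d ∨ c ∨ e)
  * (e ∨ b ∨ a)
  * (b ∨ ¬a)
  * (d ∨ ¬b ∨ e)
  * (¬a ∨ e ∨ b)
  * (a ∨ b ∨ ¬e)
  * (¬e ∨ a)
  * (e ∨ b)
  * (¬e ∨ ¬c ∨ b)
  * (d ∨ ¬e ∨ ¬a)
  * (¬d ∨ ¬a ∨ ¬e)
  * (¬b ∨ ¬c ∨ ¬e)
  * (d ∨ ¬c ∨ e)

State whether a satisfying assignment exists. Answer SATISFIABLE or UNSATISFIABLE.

e = True:
  propagation gives d=True, c=True, b=True; an empty clause results — contradiction.
e = False:
  propagation gives b=True, c=False, d=True; an empty clause results — contradiction.
Every branch closes, so no satisfying assignment exists.

UNSATISFIABLE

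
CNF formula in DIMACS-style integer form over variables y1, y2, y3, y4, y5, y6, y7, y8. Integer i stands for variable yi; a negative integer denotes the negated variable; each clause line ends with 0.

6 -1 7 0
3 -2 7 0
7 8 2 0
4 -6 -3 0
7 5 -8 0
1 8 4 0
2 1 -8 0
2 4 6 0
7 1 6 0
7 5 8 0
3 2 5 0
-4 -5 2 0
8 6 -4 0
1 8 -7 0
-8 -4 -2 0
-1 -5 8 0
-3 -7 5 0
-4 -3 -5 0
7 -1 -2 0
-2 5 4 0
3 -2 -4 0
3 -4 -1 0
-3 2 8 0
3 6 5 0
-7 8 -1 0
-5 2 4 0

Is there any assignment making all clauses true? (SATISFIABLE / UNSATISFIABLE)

SATISFIABLE

Set y1 = False and propagate.
For the remaining variables, y2 = True, y3 = False, y4 = False, y5 = True, y6 = True, y7 = True, y8 = True works.
Every clause has at least one true literal under this assignment.
So y1 = F, y2 = T, y3 = F, y4 = F, y5 = T, y6 = T, y7 = T, y8 = T is a satisfying assignment.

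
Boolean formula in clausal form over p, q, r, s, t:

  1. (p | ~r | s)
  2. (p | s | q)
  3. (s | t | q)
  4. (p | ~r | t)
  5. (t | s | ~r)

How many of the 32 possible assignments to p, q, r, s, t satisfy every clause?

21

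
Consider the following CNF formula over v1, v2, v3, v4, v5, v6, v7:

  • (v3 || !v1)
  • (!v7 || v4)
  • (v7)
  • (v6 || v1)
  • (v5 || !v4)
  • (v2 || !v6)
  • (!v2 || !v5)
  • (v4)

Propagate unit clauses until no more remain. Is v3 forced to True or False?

True

Unit clause (v7) sets v7 = True.
In (!v7 || v4), !v7 is now false; v4 must hold, so v4 = True.
From (!v4 || v5) and v4 = True: v5 = True.
In (!v5 || !v2), !v5 is now false; !v2 must hold, so v2 = False.
(v2 || !v6): since v2 = False, the clause reduces to (!v6). v6 = False.
In (v1 || v6), v6 is now false; v1 must hold, so v1 = True.
(!v1 || v3) with v1 = True leaves only v3, so v3 = True.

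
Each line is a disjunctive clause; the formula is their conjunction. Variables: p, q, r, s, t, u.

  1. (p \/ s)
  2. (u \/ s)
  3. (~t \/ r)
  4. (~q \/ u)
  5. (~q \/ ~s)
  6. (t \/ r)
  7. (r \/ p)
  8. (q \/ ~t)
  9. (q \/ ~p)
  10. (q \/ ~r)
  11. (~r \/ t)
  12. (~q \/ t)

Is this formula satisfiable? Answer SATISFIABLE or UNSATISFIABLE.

u occurs only positively in the remaining clauses — set u = True.
Branch on p: take p = True.
  then q is forced to True.
  then s is forced to False.
  then t is forced to True.
  then r is forced to True.
So p=T, q=T, r=T, s=F, t=T, u=T is a satisfying assignment.

SATISFIABLE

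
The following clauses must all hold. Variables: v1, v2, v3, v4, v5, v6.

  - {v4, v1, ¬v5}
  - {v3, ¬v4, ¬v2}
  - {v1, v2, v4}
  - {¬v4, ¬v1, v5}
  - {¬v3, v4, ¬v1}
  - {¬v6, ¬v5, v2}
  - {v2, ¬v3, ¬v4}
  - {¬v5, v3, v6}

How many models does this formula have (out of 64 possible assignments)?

Split on v4, then v1.
  v4=1, v1=1: remaining (v2,v3,v5,v6) ∈ {(1,1,1,0); (1,1,1,1)} — 2.
  v4=1, v1=0: v6 free; 3 ways for (v2,v3,v5) × 2^1 = 6.
  v4=0, v1=1: 5 of the 16 assignments to (v2,v3,v5,v6) work.
  v4=0, v1=0: remaining (v2,v3,v5,v6) ∈ {(1,0,0,0); (1,0,0,1); (1,1,0,0); (1,1,0,1)} — 4.
Total: 2 + 6 + 5 + 4 = 17.

17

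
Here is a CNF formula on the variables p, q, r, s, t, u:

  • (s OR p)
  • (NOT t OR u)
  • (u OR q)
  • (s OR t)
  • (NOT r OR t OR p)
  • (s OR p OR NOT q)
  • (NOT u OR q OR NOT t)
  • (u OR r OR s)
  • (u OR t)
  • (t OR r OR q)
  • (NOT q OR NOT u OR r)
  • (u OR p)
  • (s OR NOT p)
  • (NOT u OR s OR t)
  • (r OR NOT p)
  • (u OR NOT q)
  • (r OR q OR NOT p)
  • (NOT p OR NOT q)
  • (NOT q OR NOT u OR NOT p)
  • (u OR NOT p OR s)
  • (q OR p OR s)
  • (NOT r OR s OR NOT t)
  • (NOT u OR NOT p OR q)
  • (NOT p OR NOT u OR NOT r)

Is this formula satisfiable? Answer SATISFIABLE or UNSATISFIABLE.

SATISFIABLE

Pure literal: s appears only positively; assign s = True.
Try p = False.
  then u is forced to True.
Try q = True.
  then r is forced to True.
  then t is forced to True.
So p=F  q=T  r=T  s=T  t=T  u=T is a satisfying assignment.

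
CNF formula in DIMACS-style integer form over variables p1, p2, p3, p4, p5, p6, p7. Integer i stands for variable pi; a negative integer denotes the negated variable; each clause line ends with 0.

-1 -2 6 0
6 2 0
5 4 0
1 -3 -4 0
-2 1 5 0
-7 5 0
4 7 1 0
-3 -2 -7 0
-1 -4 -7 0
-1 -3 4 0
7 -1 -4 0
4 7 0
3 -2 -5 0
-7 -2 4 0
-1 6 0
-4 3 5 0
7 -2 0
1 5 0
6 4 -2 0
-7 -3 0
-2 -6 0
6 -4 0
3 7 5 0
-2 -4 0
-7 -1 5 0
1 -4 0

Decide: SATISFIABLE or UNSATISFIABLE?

SATISFIABLE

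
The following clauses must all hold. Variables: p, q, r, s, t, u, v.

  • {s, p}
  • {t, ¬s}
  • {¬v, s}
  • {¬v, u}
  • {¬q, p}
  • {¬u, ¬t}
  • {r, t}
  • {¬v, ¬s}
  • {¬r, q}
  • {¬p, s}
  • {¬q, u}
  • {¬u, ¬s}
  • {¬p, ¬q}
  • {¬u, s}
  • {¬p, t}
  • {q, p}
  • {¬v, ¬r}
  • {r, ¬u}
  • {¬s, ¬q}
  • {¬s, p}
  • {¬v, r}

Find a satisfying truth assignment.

p = 1, q = 0, r = 0, s = 1, t = 1, u = 0, v = 0

Pure literal: v appears only negated; assign v = False.
Set p = True and propagate.
  then s is forced to True.
  then t is forced to True.
  then u is forced to False.
  then q is forced to False.
  then r is forced to False.
Check each clause:
  1. {p, s} — p is true.
  2. {¬s, t} — t is true.
  3. {¬v, s} — ¬v is true.
  4. {¬v, u} — ¬v is true.
  5. {¬q, p} — p is true.
  6. {¬t, ¬u} — ¬u is true.
  7. {t, r} — t is true.
  8. {¬v, ¬s} — ¬v is true.
  9. {q, ¬r} — ¬r is true.
  10. {¬p, s} — s is true.
  11. {¬q, u} — ¬q is true.
  12. {¬u, ¬s} — ¬u is true.
  13. {¬p, ¬q} — ¬q is true.
  14. {¬u, s} — ¬u is true.
  15. {t, ¬p} — t is true.
  16. {q, p} — p is true.
  17. {¬r, ¬v} — ¬v is true.
  18. {r, ¬u} — ¬u is true.
  19. {¬s, ¬q} — ¬q is true.
  20. {¬s, p} — p is true.
  21. {¬v, r} — ¬v is true.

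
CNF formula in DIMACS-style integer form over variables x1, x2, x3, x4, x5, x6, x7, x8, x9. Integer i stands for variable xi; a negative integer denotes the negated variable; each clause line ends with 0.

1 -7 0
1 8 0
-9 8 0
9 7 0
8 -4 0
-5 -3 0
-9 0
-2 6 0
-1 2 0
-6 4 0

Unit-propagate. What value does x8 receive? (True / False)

True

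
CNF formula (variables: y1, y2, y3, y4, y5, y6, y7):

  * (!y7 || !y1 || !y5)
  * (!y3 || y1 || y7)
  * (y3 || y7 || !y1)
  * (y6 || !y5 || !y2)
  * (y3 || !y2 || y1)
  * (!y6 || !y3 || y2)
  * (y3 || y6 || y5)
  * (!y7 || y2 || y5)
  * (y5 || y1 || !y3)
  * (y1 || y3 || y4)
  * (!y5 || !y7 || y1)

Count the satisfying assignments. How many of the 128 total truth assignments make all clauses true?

19

Split on y1, then y3.
  y1=T, y3=T: y4 free; 7 ways for (y2,y5,y6,y7) × 2^1 = 14.
  y1=T, y3=F: remaining (y2,y4,y5,y6,y7) ∈ {(T,F,F,T,T); (T,T,F,T,T)} — 2.
  y1=F, y3=T: a clause becomes empty — 0.
  y1=F, y3=F: remaining (y2,y4,y5,y6,y7) ∈ {(F,T,F,T,F); (F,T,T,F,F); (F,T,T,T,F)} — 3.
Total: 14 + 2 + 0 + 3 = 19.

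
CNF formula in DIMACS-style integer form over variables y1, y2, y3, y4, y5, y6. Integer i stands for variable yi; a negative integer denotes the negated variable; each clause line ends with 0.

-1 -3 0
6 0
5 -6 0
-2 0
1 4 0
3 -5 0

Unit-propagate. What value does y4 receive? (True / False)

(y6) is a unit clause: y6 = True.
From (¬y6 ∨ y5) and y6 = True: y5 = True.
Unit clause (¬y2) sets y2 = False.
From (¬y5 ∨ y3) and y5 = True: y3 = True.
(¬y3 ∨ ¬y1) with y3 = True leaves only ¬y1, so y1 = False.
(y4 ∨ y1) with y1 = False leaves only y4, so y4 = True.

True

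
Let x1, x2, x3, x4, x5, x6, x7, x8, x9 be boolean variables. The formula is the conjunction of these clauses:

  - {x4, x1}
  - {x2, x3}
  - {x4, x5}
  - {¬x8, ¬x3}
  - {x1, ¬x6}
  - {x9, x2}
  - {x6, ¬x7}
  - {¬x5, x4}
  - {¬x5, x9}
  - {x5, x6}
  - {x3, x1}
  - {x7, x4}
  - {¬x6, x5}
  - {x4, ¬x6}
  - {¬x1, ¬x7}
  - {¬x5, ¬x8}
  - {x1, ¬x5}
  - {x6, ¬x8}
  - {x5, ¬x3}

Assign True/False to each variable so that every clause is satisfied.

Pure literal: x2 appears only positively; assign x2 = True.
Pure literal: x4 appears only positively; assign x4 = True.
Set x1 = True and propagate.
  then x7 is forced to False.
For the remaining variables, x3 = True, x5 = True, x6 = True, x8 = False, x9 = True works.
Check each clause:
  1. {x4, x1} — x1 is true.
  2. {x3, x2} — x2 is true.
  3. {x5, x4} — x4 is true.
  4. {¬x8, ¬x3} — ¬x8 is true.
  5. {x1, ¬x6} — x1 is true.
  6. {x9, x2} — x9 is true.
  7. {x6, ¬x7} — ¬x7 is true.
  8. {¬x5, x4} — x4 is true.
  9. {¬x5, x9} — x9 is true.
  10. {x5, x6} — x5 is true.
  11. {x3, x1} — x1 is true.
  12. {x4, x7} — x4 is true.
  13. {x5, ¬x6} — x5 is true.
  14. {¬x6, x4} — x4 is true.
  15. {¬x7, ¬x1} — ¬x7 is true.
  16. {¬x5, ¬x8} — ¬x8 is true.
  17. {¬x5, x1} — x1 is true.
  18. {x6, ¬x8} — ¬x8 is true.
  19. {¬x3, x5} — x5 is true.

x1=T, x2=T, x3=T, x4=T, x5=T, x6=T, x7=F, x8=F, x9=T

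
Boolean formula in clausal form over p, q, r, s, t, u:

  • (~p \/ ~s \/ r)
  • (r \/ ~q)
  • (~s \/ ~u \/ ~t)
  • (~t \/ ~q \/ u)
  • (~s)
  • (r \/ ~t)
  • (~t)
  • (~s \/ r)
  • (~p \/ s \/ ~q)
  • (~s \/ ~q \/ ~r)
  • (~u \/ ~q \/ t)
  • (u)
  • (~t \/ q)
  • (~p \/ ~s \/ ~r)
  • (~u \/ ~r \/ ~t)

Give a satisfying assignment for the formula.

p=False, q=False, r=False, s=False, t=False, u=True

Check each clause:
  1. (~p \/ r \/ ~s) — ~s is true.
  2. (r \/ ~q) — ~q is true.
  3. (~s \/ ~u \/ ~t) — ~t is true.
  4. (u \/ ~q \/ ~t) — ~t is true.
  5. (~s) — ~s is true.
  6. (r \/ ~t) — ~t is true.
  7. (~t) — ~t is true.
  8. (r \/ ~s) — ~s is true.
  9. (s \/ ~q \/ ~p) — ~q is true.
  10. (~q \/ ~r \/ ~s) — ~s is true.
  11. (~q \/ ~u \/ t) — ~q is true.
  12. (u) — u is true.
  13. (q \/ ~t) — ~t is true.
  14. (~s \/ ~r \/ ~p) — ~s is true.
  15. (~r \/ ~u \/ ~t) — ~t is true.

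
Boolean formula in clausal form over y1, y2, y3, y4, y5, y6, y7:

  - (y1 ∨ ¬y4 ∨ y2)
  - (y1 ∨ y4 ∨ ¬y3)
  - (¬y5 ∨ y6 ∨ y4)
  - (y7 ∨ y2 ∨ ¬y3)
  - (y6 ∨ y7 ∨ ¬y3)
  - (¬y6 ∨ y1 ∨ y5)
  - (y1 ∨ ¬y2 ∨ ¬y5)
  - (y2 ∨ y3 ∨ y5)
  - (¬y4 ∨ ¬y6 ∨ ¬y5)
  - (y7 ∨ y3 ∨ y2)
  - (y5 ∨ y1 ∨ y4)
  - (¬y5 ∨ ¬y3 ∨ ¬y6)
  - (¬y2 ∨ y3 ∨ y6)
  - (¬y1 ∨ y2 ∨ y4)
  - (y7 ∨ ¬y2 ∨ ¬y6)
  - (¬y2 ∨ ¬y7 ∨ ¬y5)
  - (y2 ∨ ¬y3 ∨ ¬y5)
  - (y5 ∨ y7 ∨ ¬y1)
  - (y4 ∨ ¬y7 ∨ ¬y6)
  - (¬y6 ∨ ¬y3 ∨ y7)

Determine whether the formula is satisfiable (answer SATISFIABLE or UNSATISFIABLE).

SATISFIABLE

Set y1 = False and propagate.
The remaining clauses are satisfied by y2 = True, y3 = True, y4 = True, y5 = False, y6 = False, y7 = True.
Every clause has at least one true literal under this assignment.
So y1=False, y2=True, y3=True, y4=True, y5=False, y6=False, y7=True is a satisfying assignment.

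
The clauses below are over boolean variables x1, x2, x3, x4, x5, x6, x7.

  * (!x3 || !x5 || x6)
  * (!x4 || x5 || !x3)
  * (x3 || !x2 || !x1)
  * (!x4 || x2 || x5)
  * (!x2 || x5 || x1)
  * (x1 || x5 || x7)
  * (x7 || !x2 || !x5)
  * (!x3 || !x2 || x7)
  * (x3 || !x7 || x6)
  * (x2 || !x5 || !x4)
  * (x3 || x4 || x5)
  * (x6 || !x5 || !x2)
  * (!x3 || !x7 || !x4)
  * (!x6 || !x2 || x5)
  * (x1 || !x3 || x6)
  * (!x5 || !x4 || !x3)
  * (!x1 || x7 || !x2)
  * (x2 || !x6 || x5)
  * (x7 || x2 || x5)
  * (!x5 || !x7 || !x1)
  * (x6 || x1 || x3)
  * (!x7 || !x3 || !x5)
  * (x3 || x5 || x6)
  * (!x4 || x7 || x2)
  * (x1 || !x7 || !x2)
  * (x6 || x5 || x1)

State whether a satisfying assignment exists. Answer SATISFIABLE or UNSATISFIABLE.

Try x1 = True.
Branch on x2: take x2 = True.
  then x3 is forced to True.
  then x7 is forced to True.
  then x4 is forced to False.
  then x5 is forced to False.
  then x6 is forced to False.
So x1=1  x2=1  x3=1  x4=0  x5=0  x6=0  x7=1 is a satisfying assignment.

SATISFIABLE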